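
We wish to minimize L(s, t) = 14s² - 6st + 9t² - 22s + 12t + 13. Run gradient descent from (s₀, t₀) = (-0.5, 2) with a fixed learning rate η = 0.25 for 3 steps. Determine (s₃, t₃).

∇L = (28s - 6t - 22, -6s + 18t + 12)
(s₁, t₁) = (-0.5, 2) − 0.25·(-48, 51) = (11.5, -10.75)
(s₂, t₂) = (11.5, -10.75) − 0.25·(364.5, -250.5) = (-79.625, 51.875)
(s₃, t₃) = (-79.625, 51.875) − 0.25·(-2562.75, 1423.5) = (561.0625, -304)

(561.0625, -304)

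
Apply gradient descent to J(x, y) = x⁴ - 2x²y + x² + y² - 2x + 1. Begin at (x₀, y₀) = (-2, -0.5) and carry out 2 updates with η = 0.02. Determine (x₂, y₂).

(-0.91903232, -0.253376)

∇J = (4x³ - 4xy + 2x - 2, -2x² + 2y)
Step 1: at (-2, -0.5), ∇J = (-42, -9) → (-2, -0.5) − 0.02·(-42, -9) = (-1.16, -0.32)
Step 2: at (-1.16, -0.32), ∇J = (-12.048384, -3.3312) → (-1.16, -0.32) − 0.02·(-12.048384, -3.3312) = (-0.91903232, -0.253376)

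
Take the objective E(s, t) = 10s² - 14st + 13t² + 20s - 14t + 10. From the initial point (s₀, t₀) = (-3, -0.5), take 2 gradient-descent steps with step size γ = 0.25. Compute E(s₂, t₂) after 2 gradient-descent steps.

∇E = (20s - 14t + 20, -14s + 26t - 14)
Step 1: at (-3, -0.5), ∇E = (-33, 15) → (-3, -0.5) − 0.25·(-33, 15) = (5.25, -4.25)
Step 2: at (5.25, -4.25), ∇E = (184.5, -198) → (5.25, -4.25) − 0.25·(184.5, -198) = (-40.875, 45.25)
E(-40.875, 45.25) = 67779.28125

67779.28125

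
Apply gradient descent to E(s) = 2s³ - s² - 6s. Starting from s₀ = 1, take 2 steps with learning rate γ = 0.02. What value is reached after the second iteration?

1.071808

E′(s) = 6s² - 2s - 6
Step 1: E′(1) = -2; s₁ = 1 − 0.02·(-2) = 1.04
Step 2: E′(1.04) = -1.5904; s₂ = 1.04 − 0.02·(-1.5904) = 1.071808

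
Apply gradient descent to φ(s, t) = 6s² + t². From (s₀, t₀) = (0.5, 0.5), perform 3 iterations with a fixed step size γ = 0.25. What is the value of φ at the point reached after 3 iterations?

∇φ = (12s, 2t)
Step 1: at (0.5, 0.5), ∇φ = (6, 1) → (0.5, 0.5) − 0.25·(6, 1) = (-1, 0.25)
Step 2: at (-1, 0.25), ∇φ = (-12, 0.5) → (-1, 0.25) − 0.25·(-12, 0.5) = (2, 0.125)
Step 3: at (2, 0.125), ∇φ = (24, 0.25) → (2, 0.125) − 0.25·(24, 0.25) = (-4, 0.0625)
φ(-4, 0.0625) = 96.00390625

96.00390625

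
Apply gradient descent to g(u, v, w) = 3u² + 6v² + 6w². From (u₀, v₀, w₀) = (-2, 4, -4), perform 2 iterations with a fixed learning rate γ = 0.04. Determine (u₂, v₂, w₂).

(-1.1552, 1.0816, -1.0816)

∇g = (6u, 12v, 12w)
(u₁, v₁, w₁) = (-2, 4, -4) − 0.04·(-12, 48, -48) = (-1.52, 2.08, -2.08)
(u₂, v₂, w₂) = (-1.52, 2.08, -2.08) − 0.04·(-9.12, 24.96, -24.96) = (-1.1552, 1.0816, -1.0816)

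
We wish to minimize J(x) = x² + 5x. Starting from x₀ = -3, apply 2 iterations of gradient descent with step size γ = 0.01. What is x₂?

J′(x) = 2x + 5
x₁ = -3 − 0.01·(-1) = -2.99
x₂ = -2.99 − 0.01·(-0.98) = -2.9802

-2.9802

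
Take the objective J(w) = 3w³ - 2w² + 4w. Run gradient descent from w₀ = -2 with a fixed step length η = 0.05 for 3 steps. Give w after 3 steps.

-107.8661888

J′(w) = 9w² - 4w + 4
w₁ = -2 − 0.05·48 = -4.4
w₂ = -4.4 − 0.05·195.84 = -14.192
w₃ = -14.192 − 0.05·1873.483776 = -107.8661888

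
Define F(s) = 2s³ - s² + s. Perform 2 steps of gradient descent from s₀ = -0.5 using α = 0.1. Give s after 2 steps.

F′(s) = 6s² - 2s + 1
Step 1: F′(-0.5) = 3.5; s₁ = -0.5 − 0.1·3.5 = -0.85
Step 2: F′(-0.85) = 7.035; s₂ = -0.85 − 0.1·7.035 = -1.5535

-1.5535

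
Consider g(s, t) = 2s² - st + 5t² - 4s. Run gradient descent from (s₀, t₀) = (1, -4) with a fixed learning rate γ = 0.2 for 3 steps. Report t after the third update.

4.496

∇g = (4s - t - 4, -s + 10t)
(s₁, t₁) = (1, -4) − 0.2·(4, -41) = (0.2, 4.2)
(s₂, t₂) = (0.2, 4.2) − 0.2·(-7.4, 41.8) = (1.68, -4.16)
(s₃, t₃) = (1.68, -4.16) − 0.2·(6.88, -43.28) = (0.304, 4.496)
t = 4.496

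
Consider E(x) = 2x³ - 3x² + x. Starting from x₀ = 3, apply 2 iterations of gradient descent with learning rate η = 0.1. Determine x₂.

-1.514

E′(x) = 6x² - 6x + 1
Step 1: E′(3) = 37; x₁ = 3 − 0.1·37 = -0.7
Step 2: E′(-0.7) = 8.14; x₂ = -0.7 − 0.1·8.14 = -1.514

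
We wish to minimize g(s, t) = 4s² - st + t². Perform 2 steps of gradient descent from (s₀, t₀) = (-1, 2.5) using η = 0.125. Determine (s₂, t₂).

∇g = (8s - t, -s + 2t)
(s₁, t₁) = (-1, 2.5) − 0.125·(-10.5, 6) = (0.3125, 1.75)
(s₂, t₂) = (0.3125, 1.75) − 0.125·(0.75, 3.1875) = (0.21875, 1.3515625)

(0.21875, 1.3515625)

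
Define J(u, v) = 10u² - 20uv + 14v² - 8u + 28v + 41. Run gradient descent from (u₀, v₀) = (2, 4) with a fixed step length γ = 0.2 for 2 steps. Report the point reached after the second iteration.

(-97.2, 114.4)

∇J = (20u - 20v - 8, -20u + 28v + 28)
(u₁, v₁) = (2, 4) − 0.2·(-48, 100) = (11.6, -16)
(u₂, v₂) = (11.6, -16) − 0.2·(544, -652) = (-97.2, 114.4)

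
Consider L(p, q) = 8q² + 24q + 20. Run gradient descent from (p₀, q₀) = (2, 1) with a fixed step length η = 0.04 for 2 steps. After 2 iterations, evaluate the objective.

∇L = (0, 16q + 24)
Step 1: at (2, 1), ∇L = (0, 40) → (2, 1) − 0.04·(0, 40) = (2, -0.6)
Step 2: at (2, -0.6), ∇L = (0, 14.4) → (2, -0.6) − 0.04·(0, 14.4) = (2, -1.176)
L(2, -1.176) = 2.839808

2.839808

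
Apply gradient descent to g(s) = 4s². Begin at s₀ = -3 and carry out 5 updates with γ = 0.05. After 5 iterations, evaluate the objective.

0.2176782336

g′(s) = 8s
s₁ = -3 − 0.05·(-24) = -1.8
s₂ = -1.8 − 0.05·(-14.4) = -1.08
s₃ = -1.08 − 0.05·(-8.64) = -0.648
s₄ = -0.648 − 0.05·(-5.184) = -0.3888
s₅ = -0.3888 − 0.05·(-3.1104) = -0.23328
g(-0.23328) = 0.2176782336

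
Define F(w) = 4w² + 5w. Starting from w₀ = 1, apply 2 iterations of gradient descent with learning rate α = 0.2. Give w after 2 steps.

-0.04

F′(w) = 8w + 5
Step 1: F′(1) = 13; w₁ = 1 − 0.2·13 = -1.6
Step 2: F′(-1.6) = -7.8; w₂ = -1.6 − 0.2·(-7.8) = -0.04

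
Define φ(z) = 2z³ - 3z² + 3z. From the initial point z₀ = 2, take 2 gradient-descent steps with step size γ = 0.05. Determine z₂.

φ′(z) = 6z² - 6z + 3
Step 1: φ′(2) = 15; z₁ = 2 − 0.05·15 = 1.25
Step 2: φ′(1.25) = 4.875; z₂ = 1.25 − 0.05·4.875 = 1.00625

1.00625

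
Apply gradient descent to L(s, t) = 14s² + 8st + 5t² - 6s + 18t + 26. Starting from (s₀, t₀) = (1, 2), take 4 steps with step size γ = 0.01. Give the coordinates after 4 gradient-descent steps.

∇L = (28s + 8t - 6, 8s + 10t + 18)
Step 1: at (1, 2), ∇L = (38, 46) → (1, 2) − 0.01·(38, 46) = (0.62, 1.54)
Step 2: at (0.62, 1.54), ∇L = (23.68, 38.36) → (0.62, 1.54) − 0.01·(23.68, 38.36) = (0.3832, 1.1564)
Step 3: at (0.3832, 1.1564), ∇L = (13.9808, 32.6296) → (0.3832, 1.1564) − 0.01·(13.9808, 32.6296) = (0.243392, 0.830104)
Step 4: at (0.243392, 0.830104), ∇L = (7.455808, 28.248176) → (0.243392, 0.830104) − 0.01·(7.455808, 28.248176) = (0.16883392, 0.54762224)

(0.16883392, 0.54762224)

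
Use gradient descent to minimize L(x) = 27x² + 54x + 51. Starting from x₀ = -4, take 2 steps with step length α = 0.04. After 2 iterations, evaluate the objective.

L′(x) = 54x + 54
x₁ = -4 − 0.04·(-162) = 2.48
x₂ = 2.48 − 0.04·187.92 = -5.0368
L(-5.0368) = 463.98536448

463.98536448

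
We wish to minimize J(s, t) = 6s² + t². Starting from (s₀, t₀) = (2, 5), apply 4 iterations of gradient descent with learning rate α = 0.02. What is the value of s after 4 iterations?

∇J = (12s, 2t)
(s₁, t₁) = (2, 5) − 0.02·(24, 10) = (1.52, 4.8)
(s₂, t₂) = (1.52, 4.8) − 0.02·(18.24, 9.6) = (1.1552, 4.608)
(s₃, t₃) = (1.1552, 4.608) − 0.02·(13.8624, 9.216) = (0.877952, 4.42368)
(s₄, t₄) = (0.877952, 4.42368) − 0.02·(10.535424, 8.84736) = (0.66724352, 4.2467328)
s = 0.66724352

0.66724352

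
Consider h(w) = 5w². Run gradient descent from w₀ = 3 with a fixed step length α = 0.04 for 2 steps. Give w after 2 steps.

1.08

h′(w) = 10w
w₁ = 3 − 0.04·30 = 1.8
w₂ = 1.8 − 0.04·18 = 1.08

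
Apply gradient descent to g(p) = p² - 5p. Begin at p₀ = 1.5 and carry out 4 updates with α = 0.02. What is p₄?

1.65065344

g′(p) = 2p - 5
p₁ = 1.5 − 0.02·(-2) = 1.54
p₂ = 1.54 − 0.02·(-1.92) = 1.5784
p₃ = 1.5784 − 0.02·(-1.8432) = 1.615264
p₄ = 1.615264 − 0.02·(-1.769472) = 1.65065344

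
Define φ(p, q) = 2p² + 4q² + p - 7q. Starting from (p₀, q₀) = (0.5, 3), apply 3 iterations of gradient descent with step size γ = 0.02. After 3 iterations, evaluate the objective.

3.839970072576

∇φ = (4p + 1, 8q - 7)
(p₁, q₁) = (0.5, 3) − 0.02·(3, 17) = (0.44, 2.66)
(p₂, q₂) = (0.44, 2.66) − 0.02·(2.76, 14.28) = (0.3848, 2.3744)
(p₃, q₃) = (0.3848, 2.3744) − 0.02·(2.5392, 11.9952) = (0.334016, 2.134496)
φ(0.334016, 2.134496) = 3.839970072576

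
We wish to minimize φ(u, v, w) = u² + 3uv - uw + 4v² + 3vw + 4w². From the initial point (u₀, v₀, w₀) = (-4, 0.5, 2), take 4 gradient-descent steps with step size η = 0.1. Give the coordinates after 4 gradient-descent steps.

∇φ = (2u + 3v - w, 3u + 8v + 3w, -u + 3v + 8w)
Step 1: at (-4, 0.5, 2), ∇φ = (-8.5, -2, 21.5) → (-4, 0.5, 2) − 0.1·(-8.5, -2, 21.5) = (-3.15, 0.7, -0.15)
Step 2: at (-3.15, 0.7, -0.15), ∇φ = (-4.05, -4.3, 4.05) → (-3.15, 0.7, -0.15) − 0.1·(-4.05, -4.3, 4.05) = (-2.745, 1.13, -0.555)
Step 3: at (-2.745, 1.13, -0.555), ∇φ = (-1.545, -0.86, 1.695) → (-2.745, 1.13, -0.555) − 0.1·(-1.545, -0.86, 1.695) = (-2.5905, 1.216, -0.7245)
Step 4: at (-2.5905, 1.216, -0.7245), ∇φ = (-0.8085, -0.217, 0.4425) → (-2.5905, 1.216, -0.7245) − 0.1·(-0.8085, -0.217, 0.4425) = (-2.50965, 1.2377, -0.76875)

(-2.50965, 1.2377, -0.76875)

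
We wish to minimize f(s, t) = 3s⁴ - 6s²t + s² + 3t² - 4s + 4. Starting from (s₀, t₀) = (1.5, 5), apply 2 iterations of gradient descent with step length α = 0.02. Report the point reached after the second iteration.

(1.50762776, 4.865612)

∇f = (12s³ - 12st + 2s - 4, -6s² + 6t)
Step 1: at (1.5, 5), ∇f = (-50.5, 16.5) → (1.5, 5) − 0.02·(-50.5, 16.5) = (2.51, 4.67)
Step 2: at (2.51, 4.67), ∇f = (50.118612, -9.7806) → (2.51, 4.67) − 0.02·(50.118612, -9.7806) = (1.50762776, 4.865612)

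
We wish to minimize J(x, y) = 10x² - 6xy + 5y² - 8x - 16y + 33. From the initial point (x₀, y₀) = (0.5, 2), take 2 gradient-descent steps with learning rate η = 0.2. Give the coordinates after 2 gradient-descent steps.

∇J = (20x - 6y - 8, -6x + 10y - 16)
Step 1: at (0.5, 2), ∇J = (-10, 1) → (0.5, 2) − 0.2·(-10, 1) = (2.5, 1.8)
Step 2: at (2.5, 1.8), ∇J = (31.2, -13) → (2.5, 1.8) − 0.2·(31.2, -13) = (-3.74, 4.4)

(-3.74, 4.4)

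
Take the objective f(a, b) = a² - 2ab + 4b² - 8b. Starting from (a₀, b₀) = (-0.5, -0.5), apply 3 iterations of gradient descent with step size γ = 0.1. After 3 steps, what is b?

∇f = (2a - 2b, -2a + 8b - 8)
Step 1: at (-0.5, -0.5), ∇f = (0, -11) → (-0.5, -0.5) − 0.1·(0, -11) = (-0.5, 0.6)
Step 2: at (-0.5, 0.6), ∇f = (-2.2, -2.2) → (-0.5, 0.6) − 0.1·(-2.2, -2.2) = (-0.28, 0.82)
Step 3: at (-0.28, 0.82), ∇f = (-2.2, -0.88) → (-0.28, 0.82) − 0.1·(-2.2, -0.88) = (-0.06, 0.908)
b = 0.908

0.908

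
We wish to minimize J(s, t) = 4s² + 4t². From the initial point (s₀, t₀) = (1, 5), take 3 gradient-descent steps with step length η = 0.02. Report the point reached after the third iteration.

(0.592704, 2.96352)

∇J = (8s, 8t)
(s₁, t₁) = (1, 5) − 0.02·(8, 40) = (0.84, 4.2)
(s₂, t₂) = (0.84, 4.2) − 0.02·(6.72, 33.6) = (0.7056, 3.528)
(s₃, t₃) = (0.7056, 3.528) − 0.02·(5.6448, 28.224) = (0.592704, 2.96352)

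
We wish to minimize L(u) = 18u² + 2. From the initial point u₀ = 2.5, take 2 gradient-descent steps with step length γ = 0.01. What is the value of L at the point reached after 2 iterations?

20.874368

L′(u) = 36u
Step 1: L′(2.5) = 90; u₁ = 2.5 − 0.01·90 = 1.6
Step 2: L′(1.6) = 57.6; u₂ = 1.6 − 0.01·57.6 = 1.024
L(1.024) = 20.874368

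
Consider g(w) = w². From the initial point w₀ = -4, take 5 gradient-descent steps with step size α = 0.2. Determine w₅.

g′(w) = 2w
w₁ = -4 − 0.2·(-8) = -2.4
w₂ = -2.4 − 0.2·(-4.8) = -1.44
w₃ = -1.44 − 0.2·(-2.88) = -0.864
w₄ = -0.864 − 0.2·(-1.728) = -0.5184
w₅ = -0.5184 − 0.2·(-1.0368) = -0.31104

-0.31104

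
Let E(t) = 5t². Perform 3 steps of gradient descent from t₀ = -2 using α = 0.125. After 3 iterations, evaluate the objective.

E′(t) = 10t
Step 1: E′(-2) = -20; t₁ = -2 − 0.125·(-20) = 0.5
Step 2: E′(0.5) = 5; t₂ = 0.5 − 0.125·5 = -0.125
Step 3: E′(-0.125) = -1.25; t₃ = -0.125 − 0.125·(-1.25) = 0.03125
E(0.03125) = 0.0048828125

0.0048828125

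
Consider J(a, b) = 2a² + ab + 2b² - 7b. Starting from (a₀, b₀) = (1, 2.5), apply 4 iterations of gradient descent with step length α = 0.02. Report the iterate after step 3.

(0.64486, 2.28604)

∇J = (4a + b, a + 4b - 7)
(a₁, b₁) = (1, 2.5) − 0.02·(6.5, 4) = (0.87, 2.42)
(a₂, b₂) = (0.87, 2.42) − 0.02·(5.9, 3.55) = (0.752, 2.349)
(a₃, b₃) = (0.752, 2.349) − 0.02·(5.357, 3.148) = (0.64486, 2.28604)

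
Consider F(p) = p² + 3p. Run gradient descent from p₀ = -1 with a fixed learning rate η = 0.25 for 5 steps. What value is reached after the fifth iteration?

-1.484375

F′(p) = 2p + 3
Step 1: F′(-1) = 1; p₁ = -1 − 0.25·1 = -1.25
Step 2: F′(-1.25) = 0.5; p₂ = -1.25 − 0.25·0.5 = -1.375
Step 3: F′(-1.375) = 0.25; p₃ = -1.375 − 0.25·0.25 = -1.4375
Step 4: F′(-1.4375) = 0.125; p₄ = -1.4375 − 0.25·0.125 = -1.46875
Step 5: F′(-1.46875) = 0.0625; p₅ = -1.46875 − 0.25·0.0625 = -1.484375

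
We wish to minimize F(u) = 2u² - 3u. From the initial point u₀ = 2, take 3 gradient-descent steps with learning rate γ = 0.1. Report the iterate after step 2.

1.2

F′(u) = 4u - 3
Step 1: F′(2) = 5; u₁ = 2 − 0.1·5 = 1.5
Step 2: F′(1.5) = 3; u₂ = 1.5 − 0.1·3 = 1.2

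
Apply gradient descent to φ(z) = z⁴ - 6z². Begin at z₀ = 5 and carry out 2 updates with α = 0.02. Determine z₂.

φ′(z) = 4z³ - 12z
Step 1: φ′(5) = 440; z₁ = 5 − 0.02·440 = -3.8
Step 2: φ′(-3.8) = -173.888; z₂ = -3.8 − 0.02·(-173.888) = -0.32224

-0.32224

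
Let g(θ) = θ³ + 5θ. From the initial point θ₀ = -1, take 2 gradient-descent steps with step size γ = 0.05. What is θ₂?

-1.944

g′(θ) = 3θ² + 5
θ₁ = -1 − 0.05·8 = -1.4
θ₂ = -1.4 − 0.05·10.88 = -1.944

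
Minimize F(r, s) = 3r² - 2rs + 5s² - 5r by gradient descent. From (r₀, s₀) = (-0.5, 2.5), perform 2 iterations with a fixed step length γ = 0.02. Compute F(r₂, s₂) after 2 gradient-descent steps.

∇F = (6r - 2s - 5, -2r + 10s)
Step 1: at (-0.5, 2.5), ∇F = (-13, 26) → (-0.5, 2.5) − 0.02·(-13, 26) = (-0.24, 1.98)
Step 2: at (-0.24, 1.98), ∇F = (-10.4, 20.28) → (-0.24, 1.98) − 0.02·(-10.4, 20.28) = (-0.032, 1.5744)
F(-0.032, 1.5744) = 12.6575104

12.6575104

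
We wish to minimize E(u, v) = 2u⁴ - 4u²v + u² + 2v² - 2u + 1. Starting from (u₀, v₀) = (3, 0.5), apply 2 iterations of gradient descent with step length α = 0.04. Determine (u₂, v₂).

∇E = (8u³ - 8uv + 2u - 2, -4u² + 4v)
Step 1: at (3, 0.5), ∇E = (208, -34) → (3, 0.5) − 0.04·(208, -34) = (-5.32, 1.86)
Step 2: at (-5.32, 1.86), ∇E = (-1138.028544, -105.7696) → (-5.32, 1.86) − 0.04·(-1138.028544, -105.7696) = (40.20114176, 6.090784)

(40.20114176, 6.090784)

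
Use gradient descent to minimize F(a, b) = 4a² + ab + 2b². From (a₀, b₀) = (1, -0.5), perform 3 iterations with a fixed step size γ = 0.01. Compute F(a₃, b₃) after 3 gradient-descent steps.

∇F = (8a + b, a + 4b)
(a₁, b₁) = (1, -0.5) − 0.01·(7.5, -1) = (0.925, -0.49)
(a₂, b₂) = (0.925, -0.49) − 0.01·(6.91, -1.035) = (0.8559, -0.47965)
(a₃, b₃) = (0.8559, -0.47965) − 0.01·(6.36755, -1.0627) = (0.7922245, -0.469023)
F(0.7922245, -0.469023) = 2.5788722709955

2.5788722709955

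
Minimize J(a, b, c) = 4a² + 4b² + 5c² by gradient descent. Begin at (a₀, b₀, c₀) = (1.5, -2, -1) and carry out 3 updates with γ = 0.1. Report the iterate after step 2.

(0.06, -0.08, 0)

∇J = (8a, 8b, 10c)
Step 1: at (1.5, -2, -1), ∇J = (12, -16, -10) → (1.5, -2, -1) − 0.1·(12, -16, -10) = (0.3, -0.4, 0)
Step 2: at (0.3, -0.4, 0), ∇J = (2.4, -3.2, 0) → (0.3, -0.4, 0) − 0.1·(2.4, -3.2, 0) = (0.06, -0.08, 0)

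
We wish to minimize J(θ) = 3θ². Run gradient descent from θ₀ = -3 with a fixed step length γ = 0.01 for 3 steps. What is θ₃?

-2.491752

J′(θ) = 6θ
θ₁ = -3 − 0.01·(-18) = -2.82
θ₂ = -2.82 − 0.01·(-16.92) = -2.6508
θ₃ = -2.6508 − 0.01·(-15.9048) = -2.491752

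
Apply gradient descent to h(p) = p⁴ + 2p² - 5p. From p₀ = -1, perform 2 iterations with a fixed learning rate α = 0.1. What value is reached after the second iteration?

0.6692

h′(p) = 4p³ + 4p - 5
Step 1: h′(-1) = -13; p₁ = -1 − 0.1·(-13) = 0.3
Step 2: h′(0.3) = -3.692; p₂ = 0.3 − 0.1·(-3.692) = 0.6692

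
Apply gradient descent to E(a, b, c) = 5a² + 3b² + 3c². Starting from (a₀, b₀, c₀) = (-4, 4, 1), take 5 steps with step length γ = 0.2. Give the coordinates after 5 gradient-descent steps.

(4, -0.00128, -0.00032)

∇E = (10a, 6b, 6c)
Step 1: at (-4, 4, 1), ∇E = (-40, 24, 6) → (-4, 4, 1) − 0.2·(-40, 24, 6) = (4, -0.8, -0.2)
Step 2: at (4, -0.8, -0.2), ∇E = (40, -4.8, -1.2) → (4, -0.8, -0.2) − 0.2·(40, -4.8, -1.2) = (-4, 0.16, 0.04)
Step 3: at (-4, 0.16, 0.04), ∇E = (-40, 0.96, 0.24) → (-4, 0.16, 0.04) − 0.2·(-40, 0.96, 0.24) = (4, -0.032, -0.008)
Step 4: at (4, -0.032, -0.008), ∇E = (40, -0.192, -0.048) → (4, -0.032, -0.008) − 0.2·(40, -0.192, -0.048) = (-4, 0.0064, 0.0016)
Step 5: at (-4, 0.0064, 0.0016), ∇E = (-40, 0.0384, 0.0096) → (-4, 0.0064, 0.0016) − 0.2·(-40, 0.0384, 0.0096) = (4, -0.00128, -0.00032)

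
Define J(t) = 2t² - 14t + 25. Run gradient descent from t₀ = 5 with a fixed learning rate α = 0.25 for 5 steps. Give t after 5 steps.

J′(t) = 4t - 14
t₁ = 5 − 0.25·6 = 3.5
t₂ = 3.5 − 0.25·0 = 3.5
t₃ = 3.5 − 0.25·0 = 3.5
t₄ = 3.5 − 0.25·0 = 3.5
t₅ = 3.5 − 0.25·0 = 3.5

3.5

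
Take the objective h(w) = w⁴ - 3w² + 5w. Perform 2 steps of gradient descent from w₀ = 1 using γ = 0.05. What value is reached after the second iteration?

h′(w) = 4w³ - 6w + 5
Step 1: h′(1) = 3; w₁ = 1 − 0.05·3 = 0.85
Step 2: h′(0.85) = 2.3565; w₂ = 0.85 − 0.05·2.3565 = 0.732175

0.732175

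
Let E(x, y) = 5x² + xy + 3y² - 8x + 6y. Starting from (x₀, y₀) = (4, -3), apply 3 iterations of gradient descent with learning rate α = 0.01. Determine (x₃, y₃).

∇E = (10x + y - 8, x + 6y + 6)
(x₁, y₁) = (4, -3) − 0.01·(29, -8) = (3.71, -2.92)
(x₂, y₂) = (3.71, -2.92) − 0.01·(26.18, -7.81) = (3.4482, -2.8419)
(x₃, y₃) = (3.4482, -2.8419) − 0.01·(23.6401, -7.6032) = (3.211799, -2.765868)

(3.211799, -2.765868)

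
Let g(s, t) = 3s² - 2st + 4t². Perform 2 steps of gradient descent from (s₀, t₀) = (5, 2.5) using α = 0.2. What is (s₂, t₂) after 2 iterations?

(0.2, -0.3)

∇g = (6s - 2t, -2s + 8t)
(s₁, t₁) = (5, 2.5) − 0.2·(25, 10) = (0, 0.5)
(s₂, t₂) = (0, 0.5) − 0.2·(-1, 4) = (0.2, -0.3)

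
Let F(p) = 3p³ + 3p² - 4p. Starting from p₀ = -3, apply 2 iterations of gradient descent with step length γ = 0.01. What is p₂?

-4.494529

F′(p) = 9p² + 6p - 4
p₁ = -3 − 0.01·59 = -3.59
p₂ = -3.59 − 0.01·90.4529 = -4.494529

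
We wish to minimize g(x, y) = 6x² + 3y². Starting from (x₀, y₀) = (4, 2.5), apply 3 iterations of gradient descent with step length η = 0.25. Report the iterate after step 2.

∇g = (12x, 6y)
Step 1: at (4, 2.5), ∇g = (48, 15) → (4, 2.5) − 0.25·(48, 15) = (-8, -1.25)
Step 2: at (-8, -1.25), ∇g = (-96, -7.5) → (-8, -1.25) − 0.25·(-96, -7.5) = (16, 0.625)

(16, 0.625)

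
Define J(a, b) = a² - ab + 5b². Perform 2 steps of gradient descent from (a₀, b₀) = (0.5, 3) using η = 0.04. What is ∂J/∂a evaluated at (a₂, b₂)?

∇J = (2a - b, -a + 10b)
(a₁, b₁) = (0.5, 3) − 0.04·(-2, 29.5) = (0.58, 1.82)
(a₂, b₂) = (0.58, 1.82) − 0.04·(-0.66, 17.62) = (0.6064, 1.1152)
∂J/∂a at (0.6064, 1.1152) = 0.0976

0.0976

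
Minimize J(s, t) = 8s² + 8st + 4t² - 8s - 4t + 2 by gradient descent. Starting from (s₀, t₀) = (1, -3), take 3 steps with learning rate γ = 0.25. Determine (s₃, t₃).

∇J = (16s + 8t - 8, 8s + 8t - 4)
Step 1: at (1, -3), ∇J = (-16, -20) → (1, -3) − 0.25·(-16, -20) = (5, 2)
Step 2: at (5, 2), ∇J = (88, 52) → (5, 2) − 0.25·(88, 52) = (-17, -11)
Step 3: at (-17, -11), ∇J = (-368, -228) → (-17, -11) − 0.25·(-368, -228) = (75, 46)

(75, 46)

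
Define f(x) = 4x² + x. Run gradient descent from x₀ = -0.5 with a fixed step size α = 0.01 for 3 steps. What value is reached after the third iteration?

f′(x) = 8x + 1
x₁ = -0.5 − 0.01·(-3) = -0.47
x₂ = -0.47 − 0.01·(-2.76) = -0.4424
x₃ = -0.4424 − 0.01·(-2.5392) = -0.417008

-0.417008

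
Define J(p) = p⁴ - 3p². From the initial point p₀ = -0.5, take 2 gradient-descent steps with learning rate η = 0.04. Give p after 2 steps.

-0.70944

J′(p) = 4p³ - 6p
p₁ = -0.5 − 0.04·2.5 = -0.6
p₂ = -0.6 − 0.04·2.736 = -0.70944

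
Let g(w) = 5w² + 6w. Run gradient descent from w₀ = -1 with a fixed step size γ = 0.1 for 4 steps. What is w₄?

g′(w) = 10w + 6
w₁ = -1 − 0.1·(-4) = -0.6
w₂ = -0.6 − 0.1·0 = -0.6
w₃ = -0.6 − 0.1·0 = -0.6
w₄ = -0.6 − 0.1·0 = -0.6

-0.6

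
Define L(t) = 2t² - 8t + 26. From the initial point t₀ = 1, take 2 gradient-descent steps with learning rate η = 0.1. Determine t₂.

1.64

L′(t) = 4t - 8
t₁ = 1 − 0.1·(-4) = 1.4
t₂ = 1.4 − 0.1·(-2.4) = 1.64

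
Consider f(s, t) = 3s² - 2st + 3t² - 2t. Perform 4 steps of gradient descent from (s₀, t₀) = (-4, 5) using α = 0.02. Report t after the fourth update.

∇f = (6s - 2t, -2s + 6t - 2)
Step 1: at (-4, 5), ∇f = (-34, 36) → (-4, 5) − 0.02·(-34, 36) = (-3.32, 4.28)
Step 2: at (-3.32, 4.28), ∇f = (-28.48, 30.32) → (-3.32, 4.28) − 0.02·(-28.48, 30.32) = (-2.7504, 3.6736)
Step 3: at (-2.7504, 3.6736), ∇f = (-23.8496, 25.5424) → (-2.7504, 3.6736) − 0.02·(-23.8496, 25.5424) = (-2.273408, 3.162752)
Step 4: at (-2.273408, 3.162752), ∇f = (-19.965952, 21.523328) → (-2.273408, 3.162752) − 0.02·(-19.965952, 21.523328) = (-1.87408896, 2.73228544)
t = 2.73228544

2.73228544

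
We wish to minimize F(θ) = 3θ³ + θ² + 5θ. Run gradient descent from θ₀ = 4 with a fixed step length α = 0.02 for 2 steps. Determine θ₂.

F′(θ) = 9θ² + 2θ + 5
Step 1: F′(4) = 157; θ₁ = 4 − 0.02·157 = 0.86
Step 2: F′(0.86) = 13.3764; θ₂ = 0.86 − 0.02·13.3764 = 0.592472

0.592472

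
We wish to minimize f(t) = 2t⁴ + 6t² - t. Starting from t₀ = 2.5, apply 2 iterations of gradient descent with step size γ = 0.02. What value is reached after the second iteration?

-0.38958208

f′(t) = 8t³ + 12t - 1
t₁ = 2.5 − 0.02·154 = -0.58
t₂ = -0.58 − 0.02·(-9.520896) = -0.38958208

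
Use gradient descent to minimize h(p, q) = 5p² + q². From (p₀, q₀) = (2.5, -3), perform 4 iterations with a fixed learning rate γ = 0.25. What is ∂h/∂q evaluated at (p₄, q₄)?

-0.375

∇h = (10p, 2q)
(p₁, q₁) = (2.5, -3) − 0.25·(25, -6) = (-3.75, -1.5)
(p₂, q₂) = (-3.75, -1.5) − 0.25·(-37.5, -3) = (5.625, -0.75)
(p₃, q₃) = (5.625, -0.75) − 0.25·(56.25, -1.5) = (-8.4375, -0.375)
(p₄, q₄) = (-8.4375, -0.375) − 0.25·(-84.375, -0.75) = (12.65625, -0.1875)
∂h/∂q at (12.65625, -0.1875) = -0.375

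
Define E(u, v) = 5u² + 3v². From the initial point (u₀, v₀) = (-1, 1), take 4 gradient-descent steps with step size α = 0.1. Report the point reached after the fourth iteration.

(0, 0.0256)

∇E = (10u, 6v)
(u₁, v₁) = (-1, 1) − 0.1·(-10, 6) = (0, 0.4)
(u₂, v₂) = (0, 0.4) − 0.1·(0, 2.4) = (0, 0.16)
(u₃, v₃) = (0, 0.16) − 0.1·(0, 0.96) = (0, 0.064)
(u₄, v₄) = (0, 0.064) − 0.1·(0, 0.384) = (0, 0.0256)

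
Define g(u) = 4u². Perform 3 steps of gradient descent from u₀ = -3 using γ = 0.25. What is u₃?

3

g′(u) = 8u
Step 1: g′(-3) = -24; u₁ = -3 − 0.25·(-24) = 3
Step 2: g′(3) = 24; u₂ = 3 − 0.25·24 = -3
Step 3: g′(-3) = -24; u₃ = -3 − 0.25·(-24) = 3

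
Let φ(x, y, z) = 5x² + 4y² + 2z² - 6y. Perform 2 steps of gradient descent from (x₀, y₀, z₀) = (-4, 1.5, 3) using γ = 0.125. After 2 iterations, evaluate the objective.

-0.8125

∇φ = (10x, 8y - 6, 4z)
(x₁, y₁, z₁) = (-4, 1.5, 3) − 0.125·(-40, 6, 12) = (1, 0.75, 1.5)
(x₂, y₂, z₂) = (1, 0.75, 1.5) − 0.125·(10, 0, 6) = (-0.25, 0.75, 0.75)
φ(-0.25, 0.75, 0.75) = -0.8125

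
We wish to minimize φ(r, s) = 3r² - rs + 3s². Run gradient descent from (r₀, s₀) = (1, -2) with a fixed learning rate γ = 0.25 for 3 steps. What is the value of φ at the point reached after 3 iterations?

2.803466796875

∇φ = (6r - s, -r + 6s)
(r₁, s₁) = (1, -2) − 0.25·(8, -13) = (-1, 1.25)
(r₂, s₂) = (-1, 1.25) − 0.25·(-7.25, 8.5) = (0.8125, -0.875)
(r₃, s₃) = (0.8125, -0.875) − 0.25·(5.75, -6.0625) = (-0.625, 0.640625)
φ(-0.625, 0.640625) = 2.803466796875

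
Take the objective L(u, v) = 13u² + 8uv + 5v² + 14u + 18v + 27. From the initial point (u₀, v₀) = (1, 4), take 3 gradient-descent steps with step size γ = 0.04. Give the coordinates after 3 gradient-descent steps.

(-0.746432, -0.00704)

∇L = (26u + 8v + 14, 8u + 10v + 18)
(u₁, v₁) = (1, 4) − 0.04·(72, 66) = (-1.88, 1.36)
(u₂, v₂) = (-1.88, 1.36) − 0.04·(-24, 16.56) = (-0.92, 0.6976)
(u₃, v₃) = (-0.92, 0.6976) − 0.04·(-4.3392, 17.616) = (-0.746432, -0.00704)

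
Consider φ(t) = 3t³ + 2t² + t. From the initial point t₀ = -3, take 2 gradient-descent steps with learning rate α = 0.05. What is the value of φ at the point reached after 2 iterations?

-41694.662701171875

φ′(t) = 9t² + 4t + 1
Step 1: φ′(-3) = 70; t₁ = -3 − 0.05·70 = -6.5
Step 2: φ′(-6.5) = 355.25; t₂ = -6.5 − 0.05·355.25 = -24.2625
φ(-24.2625) = -41694.662701171875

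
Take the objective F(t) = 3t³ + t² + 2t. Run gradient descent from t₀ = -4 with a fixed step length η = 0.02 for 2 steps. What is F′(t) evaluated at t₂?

F′(t) = 9t² + 2t + 2
Step 1: F′(-4) = 138; t₁ = -4 − 0.02·138 = -6.76
Step 2: F′(-6.76) = 399.7584; t₂ = -6.76 − 0.02·399.7584 = -14.755168
F′(t) at (-14.755168) = 1931.924508374016

1931.924508374016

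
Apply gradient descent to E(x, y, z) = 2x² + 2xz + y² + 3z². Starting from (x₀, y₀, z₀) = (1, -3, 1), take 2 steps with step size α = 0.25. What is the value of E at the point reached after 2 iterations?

∇E = (4x + 2z, 2y, 2x + 6z)
Step 1: at (1, -3, 1), ∇E = (6, -6, 8) → (1, -3, 1) − 0.25·(6, -6, 8) = (-0.5, -1.5, -1)
Step 2: at (-0.5, -1.5, -1), ∇E = (-4, -3, -7) → (-0.5, -1.5, -1) − 0.25·(-4, -3, -7) = (0.5, -0.75, 0.75)
E(0.5, -0.75, 0.75) = 3.5

3.5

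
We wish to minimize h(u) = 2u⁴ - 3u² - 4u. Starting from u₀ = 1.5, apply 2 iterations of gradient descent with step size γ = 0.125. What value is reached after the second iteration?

h′(u) = 8u³ - 6u - 4
u₁ = 1.5 − 0.125·14 = -0.25
u₂ = -0.25 − 0.125·(-2.625) = 0.078125

0.078125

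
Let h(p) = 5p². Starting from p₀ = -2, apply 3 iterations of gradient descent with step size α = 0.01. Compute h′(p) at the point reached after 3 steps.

-14.58

h′(p) = 10p
p₁ = -2 − 0.01·(-20) = -1.8
p₂ = -1.8 − 0.01·(-18) = -1.62
p₃ = -1.62 − 0.01·(-16.2) = -1.458
h′(p) at (-1.458) = -14.58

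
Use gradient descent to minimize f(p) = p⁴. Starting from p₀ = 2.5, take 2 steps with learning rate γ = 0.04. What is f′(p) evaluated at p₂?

0

f′(p) = 4p³
p₁ = 2.5 − 0.04·62.5 = 0
p₂ = 0 − 0.04·0 = 0
f′(p) at (0) = 0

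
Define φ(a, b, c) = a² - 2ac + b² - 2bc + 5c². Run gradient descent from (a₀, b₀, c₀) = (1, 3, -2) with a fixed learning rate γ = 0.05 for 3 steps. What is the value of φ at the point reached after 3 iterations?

∇φ = (2a - 2c, 2b - 2c, -2a - 2b + 10c)
(a₁, b₁, c₁) = (1, 3, -2) − 0.05·(6, 10, -28) = (0.7, 2.5, -0.6)
(a₂, b₂, c₂) = (0.7, 2.5, -0.6) − 0.05·(2.6, 6.2, -12.4) = (0.57, 2.19, 0.02)
(a₃, b₃, c₃) = (0.57, 2.19, 0.02) − 0.05·(1.1, 4.34, -5.32) = (0.515, 1.973, 0.286)
φ(0.515, 1.973, 0.286) = 3.143798

3.143798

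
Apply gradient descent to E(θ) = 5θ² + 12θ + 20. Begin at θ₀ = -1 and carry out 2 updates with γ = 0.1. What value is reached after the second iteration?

E′(θ) = 10θ + 12
Step 1: E′(-1) = 2; θ₁ = -1 − 0.1·2 = -1.2
Step 2: E′(-1.2) = 0; θ₂ = -1.2 − 0.1·0 = -1.2

-1.2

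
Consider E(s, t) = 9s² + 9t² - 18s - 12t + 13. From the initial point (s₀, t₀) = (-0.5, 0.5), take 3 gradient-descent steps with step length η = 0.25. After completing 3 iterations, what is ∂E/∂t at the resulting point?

∇E = (18s - 18, 18t - 12)
Step 1: at (-0.5, 0.5), ∇E = (-27, -3) → (-0.5, 0.5) − 0.25·(-27, -3) = (6.25, 1.25)
Step 2: at (6.25, 1.25), ∇E = (94.5, 10.5) → (6.25, 1.25) − 0.25·(94.5, 10.5) = (-17.375, -1.375)
Step 3: at (-17.375, -1.375), ∇E = (-330.75, -36.75) → (-17.375, -1.375) − 0.25·(-330.75, -36.75) = (65.3125, 7.8125)
∂E/∂t at (65.3125, 7.8125) = 128.625

128.625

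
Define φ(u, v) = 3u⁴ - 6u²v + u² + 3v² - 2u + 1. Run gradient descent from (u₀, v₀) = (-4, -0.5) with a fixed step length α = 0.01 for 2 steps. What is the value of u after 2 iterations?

-3.59980096

∇φ = (12u³ - 12uv + 2u - 2, -6u² + 6v)
Step 1: at (-4, -0.5), ∇φ = (-802, -99) → (-4, -0.5) − 0.01·(-802, -99) = (4.02, 0.49)
Step 2: at (4.02, 0.49), ∇φ = (761.980096, -94.0224) → (4.02, 0.49) − 0.01·(761.980096, -94.0224) = (-3.59980096, 1.430224)
u = -3.59980096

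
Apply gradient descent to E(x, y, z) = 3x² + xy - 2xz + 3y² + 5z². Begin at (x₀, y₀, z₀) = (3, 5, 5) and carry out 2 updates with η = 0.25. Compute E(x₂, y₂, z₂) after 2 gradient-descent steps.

448.26171875

∇E = (6x + y - 2z, x + 6y, -2x + 10z)
Step 1: at (3, 5, 5), ∇E = (13, 33, 44) → (3, 5, 5) − 0.25·(13, 33, 44) = (-0.25, -3.25, -6)
Step 2: at (-0.25, -3.25, -6), ∇E = (7.25, -19.75, -59.5) → (-0.25, -3.25, -6) − 0.25·(7.25, -19.75, -59.5) = (-2.0625, 1.6875, 8.875)
E(-2.0625, 1.6875, 8.875) = 448.26171875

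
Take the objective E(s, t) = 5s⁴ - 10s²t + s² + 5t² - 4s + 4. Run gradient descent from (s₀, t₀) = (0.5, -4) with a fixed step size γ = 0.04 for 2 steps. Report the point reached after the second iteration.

(2.1613696, -0.91344)

∇E = (20s³ - 20st + 2s - 4, -10s² + 10t)
Step 1: at (0.5, -4), ∇E = (39.5, -42.5) → (0.5, -4) − 0.04·(39.5, -42.5) = (-1.08, -2.3)
Step 2: at (-1.08, -2.3), ∇E = (-81.03424, -34.664) → (-1.08, -2.3) − 0.04·(-81.03424, -34.664) = (2.1613696, -0.91344)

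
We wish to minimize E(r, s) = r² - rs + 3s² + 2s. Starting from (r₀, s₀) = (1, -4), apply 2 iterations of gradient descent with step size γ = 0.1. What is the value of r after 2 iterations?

∇E = (2r - s, -r + 6s + 2)
(r₁, s₁) = (1, -4) − 0.1·(6, -23) = (0.4, -1.7)
(r₂, s₂) = (0.4, -1.7) − 0.1·(2.5, -8.6) = (0.15, -0.84)
r = 0.15

0.15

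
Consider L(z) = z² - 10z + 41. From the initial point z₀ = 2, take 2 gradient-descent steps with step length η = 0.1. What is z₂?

3.08

L′(z) = 2z - 10
Step 1: L′(2) = -6; z₁ = 2 − 0.1·(-6) = 2.6
Step 2: L′(2.6) = -4.8; z₂ = 2.6 − 0.1·(-4.8) = 3.08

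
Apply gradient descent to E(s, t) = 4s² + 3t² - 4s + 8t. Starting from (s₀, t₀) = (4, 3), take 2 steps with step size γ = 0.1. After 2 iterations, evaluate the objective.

∇E = (8s - 4, 6t + 8)
(s₁, t₁) = (4, 3) − 0.1·(28, 26) = (1.2, 0.4)
(s₂, t₂) = (1.2, 0.4) − 0.1·(5.6, 10.4) = (0.64, -0.64)
E(0.64, -0.64) = -4.8128

-4.8128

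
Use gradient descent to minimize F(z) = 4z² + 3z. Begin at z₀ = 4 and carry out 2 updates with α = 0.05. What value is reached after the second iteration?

F′(z) = 8z + 3
Step 1: F′(4) = 35; z₁ = 4 − 0.05·35 = 2.25
Step 2: F′(2.25) = 21; z₂ = 2.25 − 0.05·21 = 1.2

1.2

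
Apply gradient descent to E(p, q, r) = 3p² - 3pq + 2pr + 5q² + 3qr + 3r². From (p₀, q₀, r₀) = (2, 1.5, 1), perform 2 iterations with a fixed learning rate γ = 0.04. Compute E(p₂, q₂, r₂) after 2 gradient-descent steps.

∇E = (6p - 3q + 2r, -3p + 10q + 3r, 2p + 3q + 6r)
(p₁, q₁, r₁) = (2, 1.5, 1) − 0.04·(9.5, 12, 14.5) = (1.62, 1.02, 0.42)
(p₂, q₂, r₂) = (1.62, 1.02, 0.42) − 0.04·(7.5, 6.6, 8.82) = (1.32, 0.756, 0.0672)
E(1.32, 0.756, 0.0672) = 5.43448512

5.43448512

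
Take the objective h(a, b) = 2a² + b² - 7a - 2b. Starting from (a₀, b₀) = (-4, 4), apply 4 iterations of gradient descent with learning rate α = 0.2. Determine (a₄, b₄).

(1.7408, 1.3888)

∇h = (4a - 7, 2b - 2)
Step 1: at (-4, 4), ∇h = (-23, 6) → (-4, 4) − 0.2·(-23, 6) = (0.6, 2.8)
Step 2: at (0.6, 2.8), ∇h = (-4.6, 3.6) → (0.6, 2.8) − 0.2·(-4.6, 3.6) = (1.52, 2.08)
Step 3: at (1.52, 2.08), ∇h = (-0.92, 2.16) → (1.52, 2.08) − 0.2·(-0.92, 2.16) = (1.704, 1.648)
Step 4: at (1.704, 1.648), ∇h = (-0.184, 1.296) → (1.704, 1.648) − 0.2·(-0.184, 1.296) = (1.7408, 1.3888)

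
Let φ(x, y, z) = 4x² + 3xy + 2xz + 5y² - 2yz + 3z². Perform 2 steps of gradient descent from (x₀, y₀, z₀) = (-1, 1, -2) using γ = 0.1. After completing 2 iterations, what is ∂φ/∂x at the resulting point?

∇φ = (8x + 3y + 2z, 3x + 10y - 2z, 2x - 2y + 6z)
Step 1: at (-1, 1, -2), ∇φ = (-9, 11, -16) → (-1, 1, -2) − 0.1·(-9, 11, -16) = (-0.1, -0.1, -0.4)
Step 2: at (-0.1, -0.1, -0.4), ∇φ = (-1.9, -0.5, -2.4) → (-0.1, -0.1, -0.4) − 0.1·(-1.9, -0.5, -2.4) = (0.09, -0.05, -0.16)
∂φ/∂x at (0.09, -0.05, -0.16) = 0.25

0.25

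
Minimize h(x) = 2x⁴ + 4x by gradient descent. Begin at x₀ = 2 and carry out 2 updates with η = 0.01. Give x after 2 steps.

h′(x) = 8x³ + 4
Step 1: h′(2) = 68; x₁ = 2 − 0.01·68 = 1.32
Step 2: h′(1.32) = 22.399744; x₂ = 1.32 − 0.01·22.399744 = 1.09600256

1.09600256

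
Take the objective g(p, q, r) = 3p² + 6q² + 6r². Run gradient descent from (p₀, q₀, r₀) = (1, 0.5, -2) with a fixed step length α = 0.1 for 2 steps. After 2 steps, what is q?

∇g = (6p, 12q, 12r)
(p₁, q₁, r₁) = (1, 0.5, -2) − 0.1·(6, 6, -24) = (0.4, -0.1, 0.4)
(p₂, q₂, r₂) = (0.4, -0.1, 0.4) − 0.1·(2.4, -1.2, 4.8) = (0.16, 0.02, -0.08)
q = 0.02

0.02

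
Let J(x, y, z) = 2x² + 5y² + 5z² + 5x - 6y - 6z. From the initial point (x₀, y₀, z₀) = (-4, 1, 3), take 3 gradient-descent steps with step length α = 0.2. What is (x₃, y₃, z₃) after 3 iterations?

(-1.272, 0.2, -1.8)

∇J = (4x + 5, 10y - 6, 10z - 6)
Step 1: at (-4, 1, 3), ∇J = (-11, 4, 24) → (-4, 1, 3) − 0.2·(-11, 4, 24) = (-1.8, 0.2, -1.8)
Step 2: at (-1.8, 0.2, -1.8), ∇J = (-2.2, -4, -24) → (-1.8, 0.2, -1.8) − 0.2·(-2.2, -4, -24) = (-1.36, 1, 3)
Step 3: at (-1.36, 1, 3), ∇J = (-0.44, 4, 24) → (-1.36, 1, 3) − 0.2·(-0.44, 4, 24) = (-1.272, 0.2, -1.8)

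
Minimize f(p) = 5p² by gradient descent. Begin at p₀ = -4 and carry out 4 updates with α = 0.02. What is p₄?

-1.6384

f′(p) = 10p
Step 1: f′(-4) = -40; p₁ = -4 − 0.02·(-40) = -3.2
Step 2: f′(-3.2) = -32; p₂ = -3.2 − 0.02·(-32) = -2.56
Step 3: f′(-2.56) = -25.6; p₃ = -2.56 − 0.02·(-25.6) = -2.048
Step 4: f′(-2.048) = -20.48; p₄ = -2.048 − 0.02·(-20.48) = -1.6384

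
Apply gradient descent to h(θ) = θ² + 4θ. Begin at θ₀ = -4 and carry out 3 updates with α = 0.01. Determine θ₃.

-3.882384

h′(θ) = 2θ + 4
Step 1: h′(-4) = -4; θ₁ = -4 − 0.01·(-4) = -3.96
Step 2: h′(-3.96) = -3.92; θ₂ = -3.96 − 0.01·(-3.92) = -3.9208
Step 3: h′(-3.9208) = -3.8416; θ₃ = -3.9208 − 0.01·(-3.8416) = -3.882384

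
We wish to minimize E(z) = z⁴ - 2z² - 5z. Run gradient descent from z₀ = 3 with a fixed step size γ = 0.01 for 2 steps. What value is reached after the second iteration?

1.85842684

E′(z) = 4z³ - 4z - 5
Step 1: E′(3) = 91; z₁ = 3 − 0.01·91 = 2.09
Step 2: E′(2.09) = 23.157316; z₂ = 2.09 − 0.01·23.157316 = 1.85842684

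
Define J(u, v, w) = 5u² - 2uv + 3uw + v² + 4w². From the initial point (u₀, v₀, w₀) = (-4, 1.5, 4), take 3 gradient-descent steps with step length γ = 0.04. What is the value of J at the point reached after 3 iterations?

18.622501635072

∇J = (10u - 2v + 3w, -2u + 2v, 3u + 8w)
Step 1: at (-4, 1.5, 4), ∇J = (-31, 11, 20) → (-4, 1.5, 4) − 0.04·(-31, 11, 20) = (-2.76, 1.06, 3.2)
Step 2: at (-2.76, 1.06, 3.2), ∇J = (-20.12, 7.64, 17.32) → (-2.76, 1.06, 3.2) − 0.04·(-20.12, 7.64, 17.32) = (-1.9552, 0.7544, 2.5072)
Step 3: at (-1.9552, 0.7544, 2.5072), ∇J = (-13.5392, 5.4192, 14.192) → (-1.9552, 0.7544, 2.5072) − 0.04·(-13.5392, 5.4192, 14.192) = (-1.413632, 0.537632, 1.93952)
J(-1.413632, 0.537632, 1.93952) = 18.622501635072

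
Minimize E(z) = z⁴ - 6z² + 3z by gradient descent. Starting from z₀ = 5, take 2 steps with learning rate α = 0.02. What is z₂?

-0.24540352

E′(z) = 4z³ - 12z + 3
z₁ = 5 − 0.02·443 = -3.86
z₂ = -3.86 − 0.02·(-180.729824) = -0.24540352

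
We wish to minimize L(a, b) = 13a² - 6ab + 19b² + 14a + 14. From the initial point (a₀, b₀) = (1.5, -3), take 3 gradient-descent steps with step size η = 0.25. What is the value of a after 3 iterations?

∇L = (26a - 6b + 14, -6a + 38b)
Step 1: at (1.5, -3), ∇L = (71, -123) → (1.5, -3) − 0.25·(71, -123) = (-16.25, 27.75)
Step 2: at (-16.25, 27.75), ∇L = (-575, 1152) → (-16.25, 27.75) − 0.25·(-575, 1152) = (127.5, -260.25)
Step 3: at (127.5, -260.25), ∇L = (4890.5, -10654.5) → (127.5, -260.25) − 0.25·(4890.5, -10654.5) = (-1095.125, 2403.375)
a = -1095.125

-1095.125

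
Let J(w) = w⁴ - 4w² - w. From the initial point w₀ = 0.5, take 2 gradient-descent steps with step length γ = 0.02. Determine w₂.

J′(w) = 4w³ - 8w - 1
Step 1: J′(0.5) = -4.5; w₁ = 0.5 − 0.02·(-4.5) = 0.59
Step 2: J′(0.59) = -4.898484; w₂ = 0.59 − 0.02·(-4.898484) = 0.68796968

0.68796968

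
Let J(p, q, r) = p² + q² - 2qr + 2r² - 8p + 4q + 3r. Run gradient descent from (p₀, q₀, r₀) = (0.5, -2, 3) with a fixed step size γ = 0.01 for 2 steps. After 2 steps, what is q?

∇J = (2p - 8, 2q - 2r + 4, -2q + 4r + 3)
Step 1: at (0.5, -2, 3), ∇J = (-7, -6, 19) → (0.5, -2, 3) − 0.01·(-7, -6, 19) = (0.57, -1.94, 2.81)
Step 2: at (0.57, -1.94, 2.81), ∇J = (-6.86, -5.5, 18.12) → (0.57, -1.94, 2.81) − 0.01·(-6.86, -5.5, 18.12) = (0.6386, -1.885, 2.6288)
q = -1.885

-1.885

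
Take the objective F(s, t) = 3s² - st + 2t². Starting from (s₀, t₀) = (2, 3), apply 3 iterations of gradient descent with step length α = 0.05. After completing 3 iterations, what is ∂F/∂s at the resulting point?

3.98275

∇F = (6s - t, -s + 4t)
Step 1: at (2, 3), ∇F = (9, 10) → (2, 3) − 0.05·(9, 10) = (1.55, 2.5)
Step 2: at (1.55, 2.5), ∇F = (6.8, 8.45) → (1.55, 2.5) − 0.05·(6.8, 8.45) = (1.21, 2.0775)
Step 3: at (1.21, 2.0775), ∇F = (5.1825, 7.1) → (1.21, 2.0775) − 0.05·(5.1825, 7.1) = (0.950875, 1.7225)
∂F/∂s at (0.950875, 1.7225) = 3.98275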